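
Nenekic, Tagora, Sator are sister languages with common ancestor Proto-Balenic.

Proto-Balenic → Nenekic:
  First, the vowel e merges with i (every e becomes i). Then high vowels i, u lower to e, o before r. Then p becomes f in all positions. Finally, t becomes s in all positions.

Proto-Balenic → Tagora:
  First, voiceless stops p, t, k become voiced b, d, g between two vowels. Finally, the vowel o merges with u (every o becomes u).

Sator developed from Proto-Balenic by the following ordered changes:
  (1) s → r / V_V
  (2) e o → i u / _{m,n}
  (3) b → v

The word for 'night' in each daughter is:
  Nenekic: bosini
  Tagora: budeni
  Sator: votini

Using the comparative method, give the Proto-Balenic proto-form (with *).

*boteni

Position 4: Nenekic has i, Tagora has e, Sator has i. Tagora preserves e here (none of its changes turn any other segment into e), so the proto-segment is *e.
Position 1: Nenekic has b, Tagora has b, Sator has v. Nenekic preserves b here (none of its changes turn any other segment into b), so the proto-segment is *b.
Verify the candidate proto-form against each daughter:
Nenekic: *boteni > botini > bosini  (by vowel merger, unconditioned shift)
Tagora: *boteni > bodeni > budeni  (by intervocalic voicing, vowel merger)
Sator: *boteni > botini > votini  (by pre-nasal raising, unconditioned shift)
*boteni is the unique common source.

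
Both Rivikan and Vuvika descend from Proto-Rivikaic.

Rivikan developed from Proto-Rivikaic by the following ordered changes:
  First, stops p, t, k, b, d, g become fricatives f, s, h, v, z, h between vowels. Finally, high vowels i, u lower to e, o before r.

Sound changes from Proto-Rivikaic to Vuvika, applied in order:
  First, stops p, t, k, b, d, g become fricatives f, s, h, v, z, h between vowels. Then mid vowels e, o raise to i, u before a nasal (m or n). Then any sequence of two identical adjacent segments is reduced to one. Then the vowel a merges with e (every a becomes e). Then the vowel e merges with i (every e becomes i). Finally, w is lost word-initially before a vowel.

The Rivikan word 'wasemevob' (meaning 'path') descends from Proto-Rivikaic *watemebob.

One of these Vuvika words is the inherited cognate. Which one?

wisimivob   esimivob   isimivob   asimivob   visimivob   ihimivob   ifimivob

Vuvika: start from *watemebob.
  rule 1 (intervocalic lenition): watemebob → wasemevob
  rule 2 (pre-nasal raising): wasemevob → wasimevob
  rule 3: no change — wasimevob
  rule 4 (vowel merger): wasimevob → wesimevob
  rule 5 (vowel merger): wesimevob → wisimivob
  rule 6 (glide loss): wisimivob → isimivob
  ⇒ Vuvika isimivob
The other candidates each miss or misapply at least one Vuvika change.

isimivob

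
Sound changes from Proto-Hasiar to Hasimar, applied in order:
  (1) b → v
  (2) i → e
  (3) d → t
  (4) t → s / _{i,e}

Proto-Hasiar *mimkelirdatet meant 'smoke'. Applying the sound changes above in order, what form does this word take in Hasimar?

Hasimar: *mimkelirdatet > memkelerdatet > memkelertatet > memkelertaset  (by vowel merger, unconditioned shift, palatalisation)

memkelertaset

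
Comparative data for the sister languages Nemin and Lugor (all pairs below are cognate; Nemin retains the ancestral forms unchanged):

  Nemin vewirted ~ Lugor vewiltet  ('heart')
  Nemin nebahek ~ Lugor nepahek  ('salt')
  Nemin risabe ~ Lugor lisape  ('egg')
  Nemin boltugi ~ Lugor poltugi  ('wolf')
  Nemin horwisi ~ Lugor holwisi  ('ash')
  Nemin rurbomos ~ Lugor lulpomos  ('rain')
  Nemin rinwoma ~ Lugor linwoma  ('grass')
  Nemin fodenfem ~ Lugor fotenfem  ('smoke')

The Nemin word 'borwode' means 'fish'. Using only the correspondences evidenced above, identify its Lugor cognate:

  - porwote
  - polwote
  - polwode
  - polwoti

polwote

boltugi ~ poltugi — Nemin b corresponds to Lugor p word-initially before a back vowel.
vewirted ~ vewiltet, horwisi ~ holwisi — Nemin r corresponds to Lugor l after a vowel, before a consonant other than r, m, n, p, b, f, v.
fodenfem ~ fotenfem — Nemin d corresponds to Lugor t between vowels (before a front vowel).
Applying these to Nemin 'borwode':
  borwode → porwode   (b→p word-initially before a back vowel)
  porwode → polwode   (r→l after a vowel, before a consonant other than r, m, n, p, b, f, v)
  polwode → polwote   (d→t between vowels (before a front vowel))
So the Lugor cognate is 'polwote'.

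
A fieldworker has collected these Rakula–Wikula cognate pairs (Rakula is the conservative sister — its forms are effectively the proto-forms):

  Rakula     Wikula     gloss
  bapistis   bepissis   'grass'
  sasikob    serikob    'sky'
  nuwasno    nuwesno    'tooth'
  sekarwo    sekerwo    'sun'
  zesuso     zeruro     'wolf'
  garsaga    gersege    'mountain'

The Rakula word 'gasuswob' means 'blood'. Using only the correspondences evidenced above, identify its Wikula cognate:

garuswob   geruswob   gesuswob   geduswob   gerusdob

geruswob

sasikob ~ serikob, nuwasno ~ nuwesno — Rakula a corresponds to Wikula e after a consonant, before a consonant other than r, m, n, p, b, f, v.
zesuso ~ zeruro — Rakula s corresponds to Wikula r between vowels (before a back vowel).
Applying these to Rakula 'gasuswob':
  gasuswob → gesuswob   (a→e after a consonant, before a consonant other than r, m, n, p, b, f, v)
  gesuswob → geruswob   (s→r between vowels (before a back vowel))
So the Wikula cognate is 'geruswob'.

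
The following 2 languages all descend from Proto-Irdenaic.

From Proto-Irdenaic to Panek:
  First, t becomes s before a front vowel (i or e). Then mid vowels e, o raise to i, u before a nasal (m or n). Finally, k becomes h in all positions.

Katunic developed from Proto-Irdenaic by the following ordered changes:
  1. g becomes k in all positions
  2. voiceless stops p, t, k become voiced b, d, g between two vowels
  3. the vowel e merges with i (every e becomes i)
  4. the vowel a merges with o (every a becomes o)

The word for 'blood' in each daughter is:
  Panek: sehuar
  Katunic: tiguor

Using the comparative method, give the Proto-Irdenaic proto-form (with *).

*tekuar

Position 5: Panek has a, Katunic has o. Panek preserves a here (none of its changes turn any other segment into a), so the proto-segment is *a.
Position 2: Panek has e, Katunic has i. Panek preserves e here (none of its changes turn any other segment into e), so the proto-segment is *e.
Continuing position by position gives *tekuar; check it forward:
Panek: start from *tekuar.
  rule 1 (palatalisation): tekuar → sekuar
  rule 2: no change — sekuar
  rule 3 (unconditioned shift): sekuar → sehuar
  ⇒ Panek sehuar
Katunic: *tekuar
  tekuar (rule 1 does not apply)
  tekuar → teguar   [intervocalic voicing]
  teguar → tiguar   [vowel merger]
  tiguar → tiguor   [vowel merger]
  giving Katunic tiguor.
No other proto-form is consistent with every reflex, so the reconstruction is *tekuar.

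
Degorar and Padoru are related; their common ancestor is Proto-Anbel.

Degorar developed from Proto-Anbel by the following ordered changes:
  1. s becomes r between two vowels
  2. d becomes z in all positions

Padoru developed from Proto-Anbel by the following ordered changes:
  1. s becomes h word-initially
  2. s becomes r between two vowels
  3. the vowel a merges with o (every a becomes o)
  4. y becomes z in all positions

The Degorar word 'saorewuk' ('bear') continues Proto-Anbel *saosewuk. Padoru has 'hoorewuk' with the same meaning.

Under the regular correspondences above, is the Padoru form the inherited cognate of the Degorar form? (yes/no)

yes

Derive the expected Padoru reflex of *saosewuk:
Padoru: *saosewuk
  saosewuk → haosewuk   [debuccalisation]
  haosewuk → haorewuk   [rhotacism]
  haorewuk → hoorewuk   [vowel merger]
  hoorewuk (rule 4 does not apply)
  giving Padoru hoorewuk.
Padoru 'hoorewuk' matches the regular reflex exactly, so the pair is cognate.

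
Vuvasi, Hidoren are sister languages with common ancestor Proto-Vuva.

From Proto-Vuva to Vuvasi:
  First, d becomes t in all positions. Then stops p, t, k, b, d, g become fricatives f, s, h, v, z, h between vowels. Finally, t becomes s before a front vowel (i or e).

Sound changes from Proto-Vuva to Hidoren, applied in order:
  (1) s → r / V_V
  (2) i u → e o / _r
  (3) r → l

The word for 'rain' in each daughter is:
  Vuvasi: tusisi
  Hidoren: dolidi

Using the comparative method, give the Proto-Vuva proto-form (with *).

Position 1: Vuvasi has t, Hidoren has d. Hidoren preserves d here (none of its changes turn any other segment into d), so the proto-segment is *d.
Position 2: Vuvasi has u, Hidoren has o. Vuvasi preserves u here (none of its changes turn any other segment into u), so the proto-segment is *u.
Position 3: Vuvasi has s, Hidoren has l. Taking the neighbouring segments as reconstructed: Vuvasi s could go back to *t or *d or *s; Hidoren l could go back to *s or *r — the one source consistent with every daughter is *s.
Verify the candidate proto-form against each daughter:
Vuvasi: *dusidi
  dusidi → tusiti   [unconditioned shift]
  tusiti → tusisi   [intervocalic lenition]
  tusisi (rule 3 does not apply)
  giving Vuvasi tusisi.
Hidoren: *dusidi
  dusidi → duridi   [rhotacism]
  duridi → doridi   [pre-rhotic lowering]
  doridi → dolidi   [unconditioned shift]
  giving Hidoren dolidi.
*dusidi is the unique common source.

*dusidi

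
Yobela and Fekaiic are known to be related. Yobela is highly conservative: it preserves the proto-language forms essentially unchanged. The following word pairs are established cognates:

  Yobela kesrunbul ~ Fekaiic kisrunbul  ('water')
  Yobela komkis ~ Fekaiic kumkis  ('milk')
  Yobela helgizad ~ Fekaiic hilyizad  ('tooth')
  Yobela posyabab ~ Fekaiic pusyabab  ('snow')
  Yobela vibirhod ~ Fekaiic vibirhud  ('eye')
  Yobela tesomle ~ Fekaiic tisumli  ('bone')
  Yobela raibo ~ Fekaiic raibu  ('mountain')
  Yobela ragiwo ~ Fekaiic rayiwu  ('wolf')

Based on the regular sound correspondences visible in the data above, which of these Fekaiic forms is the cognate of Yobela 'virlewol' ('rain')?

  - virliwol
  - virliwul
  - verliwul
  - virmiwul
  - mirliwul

virliwul

kesrunbul ~ kisrunbul, helgizad ~ hilyizad — Yobela e corresponds to Fekaiic i after a consonant, before a consonant other than r, m, n, p, b, f, v.
posyabab ~ pusyabab, vibirhod ~ vibirhud — Yobela o corresponds to Fekaiic u after a consonant, before a consonant other than r, m, n, p, b, f, v.
Applying these to Yobela 'virlewol':
  virlewol → virliwol   (e→i after a consonant, before a consonant other than r, m, n, p, b, f, v)
  virliwol → virliwul   (o→u after a consonant, before a consonant other than r, m, n, p, b, f, v)
So the Fekaiic cognate is 'virliwul'.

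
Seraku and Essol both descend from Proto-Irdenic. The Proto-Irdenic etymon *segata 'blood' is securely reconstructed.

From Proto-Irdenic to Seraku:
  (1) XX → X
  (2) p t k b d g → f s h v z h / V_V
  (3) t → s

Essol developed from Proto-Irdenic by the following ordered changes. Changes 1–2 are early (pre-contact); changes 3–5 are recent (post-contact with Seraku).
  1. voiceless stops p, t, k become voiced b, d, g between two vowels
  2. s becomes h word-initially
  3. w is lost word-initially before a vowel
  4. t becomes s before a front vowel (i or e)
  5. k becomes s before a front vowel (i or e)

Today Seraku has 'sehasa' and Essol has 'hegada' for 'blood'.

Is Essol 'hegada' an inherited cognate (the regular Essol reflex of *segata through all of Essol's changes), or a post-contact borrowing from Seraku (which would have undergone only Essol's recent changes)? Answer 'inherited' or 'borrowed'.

If inherited, *segata would pass through all of Essol's changes:
Essol: *segata > segada > hegada  (by intervocalic voicing, debuccalisation)
If borrowed from Seraku 'sehasa' after the early changes, it would undergo only the recent ones:
  rule 3 (glide loss): no change (sehasa)
  rule 4 (palatalisation): no change (sehasa)
  rule 5 (palatalisation): no change (sehasa)
  ⇒ as a loan: sehasa
Essol 'hegada' matches the inherited outcome exactly, so it is an inherited cognate, not a loan.

inherited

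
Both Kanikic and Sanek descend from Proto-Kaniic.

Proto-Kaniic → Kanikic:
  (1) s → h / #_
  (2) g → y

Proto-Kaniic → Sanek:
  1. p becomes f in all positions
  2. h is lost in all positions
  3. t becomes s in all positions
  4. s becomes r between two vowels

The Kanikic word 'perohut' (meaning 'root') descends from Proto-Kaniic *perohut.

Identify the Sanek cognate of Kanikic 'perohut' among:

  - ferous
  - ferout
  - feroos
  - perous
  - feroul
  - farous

ferous

Sanek: *perohut
  perohut → ferohut   [unconditioned shift]
  ferohut → ferout   [h-loss]
  ferout → ferous   [unconditioned shift]
  ferous (rule 4 does not apply)
  giving Sanek ferous.
Among the options, 'ferous' alone shows every Sanek change applied in order.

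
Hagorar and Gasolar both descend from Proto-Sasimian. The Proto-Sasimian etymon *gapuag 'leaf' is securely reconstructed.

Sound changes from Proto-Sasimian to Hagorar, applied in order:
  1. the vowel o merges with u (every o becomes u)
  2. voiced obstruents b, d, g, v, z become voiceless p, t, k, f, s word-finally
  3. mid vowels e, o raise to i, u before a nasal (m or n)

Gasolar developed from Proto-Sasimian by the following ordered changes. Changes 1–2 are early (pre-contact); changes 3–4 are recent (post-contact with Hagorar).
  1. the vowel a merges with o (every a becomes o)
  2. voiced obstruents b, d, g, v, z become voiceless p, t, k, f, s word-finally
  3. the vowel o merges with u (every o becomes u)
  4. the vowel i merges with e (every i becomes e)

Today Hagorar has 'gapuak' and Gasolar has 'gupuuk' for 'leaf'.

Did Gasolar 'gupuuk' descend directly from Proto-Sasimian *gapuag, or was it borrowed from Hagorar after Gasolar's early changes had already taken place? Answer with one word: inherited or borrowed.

If inherited, *gapuag would pass through all of Gasolar's changes:
Gasolar: *gapuag
  gapuag → gopuog   [vowel merger]
  gopuog → gopuok   [final devoicing]
  gopuok → gupuuk   [vowel merger]
  gupuuk (rule 4 does not apply)
  giving Gasolar gupuuk.
If borrowed from Hagorar 'gapuak' after the early changes, it would undergo only the recent ones:
  rule 3 (vowel merger): no change (gapuak)
  rule 4 (vowel merger): no change (gapuak)
  ⇒ as a loan: gapuak
Gasolar 'gupuuk' matches the inherited outcome exactly, so it is an inherited cognate, not a loan.

inherited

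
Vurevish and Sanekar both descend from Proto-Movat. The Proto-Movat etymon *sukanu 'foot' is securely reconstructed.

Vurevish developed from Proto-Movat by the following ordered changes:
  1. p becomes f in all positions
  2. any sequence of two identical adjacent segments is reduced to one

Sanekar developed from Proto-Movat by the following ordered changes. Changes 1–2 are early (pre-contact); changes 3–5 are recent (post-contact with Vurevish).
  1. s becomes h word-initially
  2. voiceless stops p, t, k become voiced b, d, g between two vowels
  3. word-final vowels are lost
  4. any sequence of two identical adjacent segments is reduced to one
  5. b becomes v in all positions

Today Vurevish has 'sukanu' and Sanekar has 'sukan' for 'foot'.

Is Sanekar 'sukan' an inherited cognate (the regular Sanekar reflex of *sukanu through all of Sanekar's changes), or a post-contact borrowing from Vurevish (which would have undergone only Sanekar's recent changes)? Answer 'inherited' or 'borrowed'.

borrowed

If inherited, *sukanu would pass through all of Sanekar's changes:
Sanekar: *sukanu
  sukanu → hukanu   [debuccalisation]
  hukanu → huganu   [intervocalic voicing]
  huganu → hugan   [apocope]
  hugan (rule 4 does not apply)
  hugan (rule 5 does not apply)
  giving Sanekar hugan.
If borrowed from Vurevish 'sukanu' after the early changes, it would undergo only the recent ones:
  rule 3 (apocope): sukanu → sukan
  rule 4 (degemination): no change (sukan)
  rule 5 (unconditioned shift): no change (sukan)
  ⇒ as a loan: sukan
Sanekar 'sukan' matches the loan outcome 'sukan', not the inherited 'hugan' — it skipped the early Sanekar changes, so it was borrowed from Vurevish.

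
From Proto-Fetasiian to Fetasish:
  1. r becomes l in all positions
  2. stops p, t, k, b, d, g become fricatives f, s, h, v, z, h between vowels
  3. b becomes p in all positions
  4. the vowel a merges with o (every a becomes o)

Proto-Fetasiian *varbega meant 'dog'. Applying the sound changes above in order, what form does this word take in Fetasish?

Fetasish: *varbega > valbega > valbeha > valpeha > volpeho  (by unconditioned shift, intervocalic lenition, unconditioned shift, vowel merger)

volpeho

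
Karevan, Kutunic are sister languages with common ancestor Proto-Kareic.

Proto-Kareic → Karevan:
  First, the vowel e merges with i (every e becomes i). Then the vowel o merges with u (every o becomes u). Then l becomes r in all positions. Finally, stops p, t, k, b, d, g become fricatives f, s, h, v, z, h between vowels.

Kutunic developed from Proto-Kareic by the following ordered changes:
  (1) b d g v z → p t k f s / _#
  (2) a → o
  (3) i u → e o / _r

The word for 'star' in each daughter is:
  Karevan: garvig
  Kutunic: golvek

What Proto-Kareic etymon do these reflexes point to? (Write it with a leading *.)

Position 3: Karevan has r, Kutunic has l. Kutunic preserves l here (none of its changes turn any other segment into l), so the proto-segment is *l.
Position 2: Karevan has a, Kutunic has o. Karevan preserves a here (none of its changes turn any other segment into a), so the proto-segment is *a.
Position 5: Karevan has i, Kutunic has e. Taking the neighbouring segments as reconstructed: Karevan i could go back to *e or *i; Kutunic e can only go back to *e — the one source consistent with every daughter is *e.
This points to *galveg. Verify forward in each daughter:
Karevan: start from *galveg.
  rule 1 (vowel merger): galveg → galvig
  rule 2: no change — galvig
  rule 3 (unconditioned shift): galvig → garvig
  rule 4: no change — garvig
  ⇒ Karevan garvig
Kutunic: *galveg > galvek > golvek  (by final devoicing, vowel merger)
*galveg is the unique common source.

*galveg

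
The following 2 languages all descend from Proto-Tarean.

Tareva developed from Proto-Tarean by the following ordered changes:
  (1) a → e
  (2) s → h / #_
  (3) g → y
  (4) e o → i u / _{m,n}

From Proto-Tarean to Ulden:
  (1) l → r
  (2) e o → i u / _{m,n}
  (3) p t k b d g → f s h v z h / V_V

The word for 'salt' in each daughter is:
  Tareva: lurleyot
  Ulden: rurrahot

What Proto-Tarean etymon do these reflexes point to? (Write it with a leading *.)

*lurlagot

Position 4: Tareva has l, Ulden has r. Tareva preserves l here (none of its changes turn any other segment into l), so the proto-segment is *l.
Position 1: Tareva has l, Ulden has r. Tareva preserves l here (none of its changes turn any other segment into l), so the proto-segment is *l.
Position 5: Tareva has e, Ulden has a. Ulden preserves a here (none of its changes turn any other segment into a), so the proto-segment is *a.
Verify the candidate proto-form against each daughter:
Tareva: *lurlagot
  lurlagot → lurlegot   [vowel merger]
  lurlegot (rule 2 does not apply)
  lurlegot → lurleyot   [unconditioned shift]
  lurleyot (rule 4 does not apply)
  giving Tareva lurleyot.
Ulden: *lurlagot
  lurlagot → rurragot   [unconditioned shift]
  rurragot (rule 2 does not apply)
  rurragot → rurrahot   [intervocalic lenition]
  giving Ulden rurrahot.
Only *lurlagot yields all of Tareva lurleyot, Ulden rurrahot.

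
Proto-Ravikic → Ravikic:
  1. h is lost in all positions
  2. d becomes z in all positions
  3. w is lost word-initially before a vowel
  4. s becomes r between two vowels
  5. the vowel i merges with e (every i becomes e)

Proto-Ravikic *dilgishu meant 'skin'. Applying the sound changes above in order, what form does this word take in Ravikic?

zelgeru

Ravikic: *dilgishu
  dilgishu → dilgisu   [h-loss]
  dilgisu → zilgisu   [unconditioned shift]
  zilgisu (rule 3 does not apply)
  zilgisu → zilgiru   [rhotacism]
  zilgiru → zelgeru   [vowel merger]
  giving Ravikic zelgeru.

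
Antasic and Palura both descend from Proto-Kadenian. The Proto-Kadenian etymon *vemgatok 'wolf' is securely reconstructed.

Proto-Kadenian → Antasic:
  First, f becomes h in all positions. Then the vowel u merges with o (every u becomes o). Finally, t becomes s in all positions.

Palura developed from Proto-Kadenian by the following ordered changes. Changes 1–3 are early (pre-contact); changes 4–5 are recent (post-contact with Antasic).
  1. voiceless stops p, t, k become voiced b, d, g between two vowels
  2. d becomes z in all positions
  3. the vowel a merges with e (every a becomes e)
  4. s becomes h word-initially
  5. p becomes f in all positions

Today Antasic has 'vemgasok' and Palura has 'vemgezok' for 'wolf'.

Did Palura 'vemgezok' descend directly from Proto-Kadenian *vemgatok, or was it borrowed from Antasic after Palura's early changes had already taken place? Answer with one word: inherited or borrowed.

If inherited, *vemgatok would pass through all of Palura's changes:
Palura: *vemgatok
  vemgatok → vemgadok   [intervocalic voicing]
  vemgadok → vemgazok   [unconditioned shift]
  vemgazok → vemgezok   [vowel merger]
  vemgezok (rule 4 does not apply)
  vemgezok (rule 5 does not apply)
  giving Palura vemgezok.
If borrowed from Antasic 'vemgasok' after the early changes, it would undergo only the recent ones:
  rule 4 (debuccalisation): no change (vemgasok)
  rule 5 (unconditioned shift): no change (vemgasok)
  ⇒ as a loan: vemgasok
Palura 'vemgezok' matches the inherited outcome exactly, so it is an inherited cognate, not a loan.

inherited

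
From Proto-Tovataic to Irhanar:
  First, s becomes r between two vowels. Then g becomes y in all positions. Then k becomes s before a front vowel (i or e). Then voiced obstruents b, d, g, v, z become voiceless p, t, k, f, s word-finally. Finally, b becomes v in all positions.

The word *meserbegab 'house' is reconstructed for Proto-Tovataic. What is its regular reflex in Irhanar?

Irhanar: *meserbegab
  meserbegab → mererbegab   [rhotacism]
  mererbegab → mererbeyab   [unconditioned shift]
  mererbeyab (rule 3 does not apply)
  mererbeyab → mererbeyap   [final devoicing]
  mererbeyap → mererveyap   [unconditioned shift]
  giving Irhanar mererveyap.

mererveyap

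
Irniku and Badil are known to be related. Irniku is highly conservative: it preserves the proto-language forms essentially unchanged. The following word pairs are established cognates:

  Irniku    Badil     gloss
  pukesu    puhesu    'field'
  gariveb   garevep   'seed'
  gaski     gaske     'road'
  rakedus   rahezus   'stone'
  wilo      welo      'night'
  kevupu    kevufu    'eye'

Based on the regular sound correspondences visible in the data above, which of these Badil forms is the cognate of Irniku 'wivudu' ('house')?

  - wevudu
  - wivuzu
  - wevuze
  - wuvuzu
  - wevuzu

gariveb ~ garevep — Irniku i corresponds to Badil e after a consonant, before a labial obstruent.
rakedus ~ rahezus — Irniku d corresponds to Badil z between vowels (before a back vowel).
Applying these to Irniku 'wivudu':
  wivudu → wevudu   (i→e after a consonant, before a labial obstruent)
  wevudu → wevuzu   (d→z between vowels (before a back vowel))
So the Badil cognate is 'wevuzu'.

wevuzu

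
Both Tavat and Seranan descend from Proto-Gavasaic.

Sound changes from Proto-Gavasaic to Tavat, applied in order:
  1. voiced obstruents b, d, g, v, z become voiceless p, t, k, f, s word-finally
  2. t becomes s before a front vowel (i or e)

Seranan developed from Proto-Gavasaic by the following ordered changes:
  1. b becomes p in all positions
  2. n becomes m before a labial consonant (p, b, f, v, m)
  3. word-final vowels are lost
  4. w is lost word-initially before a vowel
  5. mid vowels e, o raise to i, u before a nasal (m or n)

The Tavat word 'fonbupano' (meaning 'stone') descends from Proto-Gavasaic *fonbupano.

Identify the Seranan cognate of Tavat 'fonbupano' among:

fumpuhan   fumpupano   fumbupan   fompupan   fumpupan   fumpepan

fumpupan

Seranan: *fonbupano > fonpupano > fompupano > fompupan > fumpupan  (by unconditioned shift, nasal place assimilation, apocope, pre-nasal raising)
Only 'fumpupan' matches the regular Seranan development of *fonbupano.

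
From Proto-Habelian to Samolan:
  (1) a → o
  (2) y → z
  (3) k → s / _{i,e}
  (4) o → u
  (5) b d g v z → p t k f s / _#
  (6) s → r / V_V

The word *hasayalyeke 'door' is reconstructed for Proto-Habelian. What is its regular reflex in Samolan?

huruzulzere

Samolan: start from *hasayalyeke.
  rule 1 (vowel merger): hasayalyeke → hosoyolyeke
  rule 2 (unconditioned shift): hosoyolyeke → hosozolzeke
  rule 3 (palatalisation): hosozolzeke → hosozolzese
  rule 4 (vowel merger): hosozolzese → husuzulzese
  rule 5: no change — husuzulzese
  rule 6 (rhotacism): husuzulzese → huruzulzere
  ⇒ Samolan huruzulzere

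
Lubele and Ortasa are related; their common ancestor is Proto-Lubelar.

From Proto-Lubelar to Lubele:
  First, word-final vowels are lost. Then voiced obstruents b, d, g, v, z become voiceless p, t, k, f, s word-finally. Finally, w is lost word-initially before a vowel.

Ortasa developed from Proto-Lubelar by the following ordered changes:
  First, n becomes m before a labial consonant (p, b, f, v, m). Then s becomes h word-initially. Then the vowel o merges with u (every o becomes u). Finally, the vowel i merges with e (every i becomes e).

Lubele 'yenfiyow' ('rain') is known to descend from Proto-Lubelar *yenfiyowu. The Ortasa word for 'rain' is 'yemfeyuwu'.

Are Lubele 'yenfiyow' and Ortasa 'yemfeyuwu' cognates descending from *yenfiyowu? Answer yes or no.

yes

Derive the expected Ortasa reflex of *yenfiyowu:
Ortasa: *yenfiyowu > yemfiyowu > yemfiyuwu > yemfeyuwu  (by nasal place assimilation, vowel merger, vowel merger)
Ortasa 'yemfeyuwu' matches the regular reflex exactly, so the pair is cognate.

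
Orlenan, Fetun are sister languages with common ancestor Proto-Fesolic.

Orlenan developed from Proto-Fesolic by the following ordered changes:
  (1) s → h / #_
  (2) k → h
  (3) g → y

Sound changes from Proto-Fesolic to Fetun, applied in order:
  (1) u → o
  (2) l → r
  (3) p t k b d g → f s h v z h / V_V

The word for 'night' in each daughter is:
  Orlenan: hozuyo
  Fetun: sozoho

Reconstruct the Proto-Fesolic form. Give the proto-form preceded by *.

*sozugo

Position 4: Orlenan has u, Fetun has o. Orlenan preserves u here (none of its changes turn any other segment into u), so the proto-segment is *u.
Position 1: Orlenan has h, Fetun has s. Taking the neighbouring segments as reconstructed: Orlenan h could go back to *k or *s or *h; Fetun s can only go back to *s — the one source consistent with every daughter is *s.
Position 5: Orlenan has y, Fetun has h. Taking the neighbouring segments as reconstructed: Orlenan y could go back to *g or *y; Fetun h could go back to *k or *g or *h — the one source consistent with every daughter is *g.
The remaining positions agree across the daughters. Check the candidate against every language:
Orlenan: *sozugo
  sozugo → hozugo   [debuccalisation]
  hozugo (rule 2 does not apply)
  hozugo → hozuyo   [unconditioned shift]
  giving Orlenan hozuyo.
Fetun: *sozugo > sozogo > sozoho  (by vowel merger, intervocalic lenition)
Only *sozugo yields all of Orlenan hozuyo, Fetun sozoho.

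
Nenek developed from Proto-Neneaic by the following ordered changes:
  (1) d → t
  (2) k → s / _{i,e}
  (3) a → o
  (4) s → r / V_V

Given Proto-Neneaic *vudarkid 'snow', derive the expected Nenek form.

vutorsit

Nenek: *vudarkid
  vudarkid → vutarkit   [unconditioned shift]
  vutarkit → vutarsit   [palatalisation]
  vutarsit → vutorsit   [vowel merger]
  vutorsit (rule 4 does not apply)
  giving Nenek vutorsit.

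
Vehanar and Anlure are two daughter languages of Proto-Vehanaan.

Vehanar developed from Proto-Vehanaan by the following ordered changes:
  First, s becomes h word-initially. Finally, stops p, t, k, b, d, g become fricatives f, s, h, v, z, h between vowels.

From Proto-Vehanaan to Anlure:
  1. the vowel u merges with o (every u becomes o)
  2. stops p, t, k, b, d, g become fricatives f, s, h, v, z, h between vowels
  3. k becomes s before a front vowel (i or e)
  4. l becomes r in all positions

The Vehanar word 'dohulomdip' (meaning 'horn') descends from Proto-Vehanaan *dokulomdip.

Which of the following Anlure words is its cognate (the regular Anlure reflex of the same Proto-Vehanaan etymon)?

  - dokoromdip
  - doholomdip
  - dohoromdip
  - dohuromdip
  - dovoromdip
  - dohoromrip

dohoromdip

Anlure: *dokulomdip
  dokulomdip → dokolomdip   [vowel merger]
  dokolomdip → doholomdip   [intervocalic lenition]
  doholomdip (rule 3 does not apply)
  doholomdip → dohoromdip   [unconditioned shift]
  giving Anlure dohoromdip.
The other candidates each miss or misapply at least one Anlure change.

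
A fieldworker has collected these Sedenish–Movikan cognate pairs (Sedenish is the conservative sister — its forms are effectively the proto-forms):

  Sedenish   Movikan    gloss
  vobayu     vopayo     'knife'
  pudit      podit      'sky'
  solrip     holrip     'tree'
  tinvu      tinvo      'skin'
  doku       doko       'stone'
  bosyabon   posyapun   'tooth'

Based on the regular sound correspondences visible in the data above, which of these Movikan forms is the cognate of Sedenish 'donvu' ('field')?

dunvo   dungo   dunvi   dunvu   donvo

bosyabon ~ posyapun — Sedenish o corresponds to Movikan u after a consonant, before a nasal.
vobayu ~ vopayo, tinvu ~ tinvo — Sedenish u corresponds to Movikan o word-finally.
Applying these to Sedenish 'donvu':
  donvu → dunvu   (o→u after a consonant, before a nasal)
  dunvu → dunvo   (u→o word-finally)
So the Movikan cognate is 'dunvo'.

dunvo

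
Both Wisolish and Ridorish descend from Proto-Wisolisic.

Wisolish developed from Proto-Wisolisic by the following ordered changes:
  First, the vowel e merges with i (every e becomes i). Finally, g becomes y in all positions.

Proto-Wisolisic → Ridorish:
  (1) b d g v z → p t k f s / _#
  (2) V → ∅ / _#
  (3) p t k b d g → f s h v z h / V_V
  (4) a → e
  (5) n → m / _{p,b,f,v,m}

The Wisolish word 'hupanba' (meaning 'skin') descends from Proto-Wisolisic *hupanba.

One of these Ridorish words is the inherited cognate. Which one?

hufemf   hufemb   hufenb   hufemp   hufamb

Ridorish: start from *hupanba.
  rule 1: no change — hupanba
  rule 2 (apocope): hupanba → hupanb
  rule 3 (intervocalic lenition): hupanb → hufanb
  rule 4 (vowel merger): hufanb → hufenb
  rule 5 (nasal place assimilation): hufenb → hufemb
  ⇒ Ridorish hufemb

hufemb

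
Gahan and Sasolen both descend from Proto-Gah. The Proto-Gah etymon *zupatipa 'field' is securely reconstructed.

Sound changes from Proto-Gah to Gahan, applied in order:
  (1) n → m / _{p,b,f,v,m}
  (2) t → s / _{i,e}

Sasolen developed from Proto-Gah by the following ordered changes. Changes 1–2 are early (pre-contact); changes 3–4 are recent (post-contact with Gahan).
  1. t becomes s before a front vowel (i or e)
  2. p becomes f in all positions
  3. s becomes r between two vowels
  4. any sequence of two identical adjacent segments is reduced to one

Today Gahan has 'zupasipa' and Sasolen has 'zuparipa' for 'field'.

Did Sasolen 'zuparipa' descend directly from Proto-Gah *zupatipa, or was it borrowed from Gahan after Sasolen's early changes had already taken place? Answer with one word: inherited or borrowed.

borrowed

If inherited, *zupatipa would pass through all of Sasolen's changes:
Sasolen: *zupatipa > zupasipa > zufasifa > zufarifa  (by palatalisation, unconditioned shift, rhotacism)
If borrowed from Gahan 'zupasipa' after the early changes, it would undergo only the recent ones:
  rule 3 (rhotacism): zupasipa → zuparipa
  rule 4 (degemination): no change (zuparipa)
  ⇒ as a loan: zuparipa
Sasolen 'zuparipa' matches the loan outcome 'zuparipa', not the inherited 'zufarifa' — it skipped the early Sasolen changes, so it was borrowed from Gahan.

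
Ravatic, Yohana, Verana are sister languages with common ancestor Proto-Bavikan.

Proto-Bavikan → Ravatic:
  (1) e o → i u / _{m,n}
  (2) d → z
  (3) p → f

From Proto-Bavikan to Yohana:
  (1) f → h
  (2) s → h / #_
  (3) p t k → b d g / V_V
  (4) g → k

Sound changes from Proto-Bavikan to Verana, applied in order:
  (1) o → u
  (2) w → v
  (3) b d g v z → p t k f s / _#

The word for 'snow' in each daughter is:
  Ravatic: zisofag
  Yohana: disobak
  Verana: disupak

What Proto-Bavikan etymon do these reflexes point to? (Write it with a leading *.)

*disopag

Position 5: Ravatic has f, Yohana has b, Verana has p. Taking the neighbouring segments as reconstructed: Ravatic f could go back to *p or *f; Yohana b could go back to *p or *b; Verana p can only go back to *p — the one source consistent with every daughter is *p.
Position 4: Ravatic has o, Yohana has o, Verana has u. Ravatic preserves o here (none of its changes turn any other segment into o), so the proto-segment is *o.
Verify the candidate proto-form against each daughter:
Ravatic: *disopag > zisopag > zisofag  (by unconditioned shift, unconditioned shift)
Yohana: *disopag > disobag > disobak  (by intervocalic voicing, unconditioned shift)
Verana: start from *disopag.
  rule 1 (vowel merger): disopag → disupag
  rule 2: no change — disupag
  rule 3 (final devoicing): disupag → disupak
  ⇒ Verana disupak
No other proto-form is consistent with every reflex, so the reconstruction is *disopag.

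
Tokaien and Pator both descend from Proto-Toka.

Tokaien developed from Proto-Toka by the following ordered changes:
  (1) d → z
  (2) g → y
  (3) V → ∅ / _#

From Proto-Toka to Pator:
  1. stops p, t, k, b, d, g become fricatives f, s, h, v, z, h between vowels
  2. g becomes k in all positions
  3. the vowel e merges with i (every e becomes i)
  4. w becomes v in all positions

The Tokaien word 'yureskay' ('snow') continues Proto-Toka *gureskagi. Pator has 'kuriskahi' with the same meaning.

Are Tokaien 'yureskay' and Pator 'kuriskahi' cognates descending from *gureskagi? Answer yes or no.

Derive the expected Pator reflex of *gureskagi:
Pator: start from *gureskagi.
  rule 1 (intervocalic lenition): gureskagi → gureskahi
  rule 2 (unconditioned shift): gureskahi → kureskahi
  rule 3 (vowel merger): kureskahi → kuriskahi
  rule 4: no change — kuriskahi
  ⇒ Pator kuriskahi
Pator 'kuriskahi' matches the regular reflex exactly, so the pair is cognate.

yes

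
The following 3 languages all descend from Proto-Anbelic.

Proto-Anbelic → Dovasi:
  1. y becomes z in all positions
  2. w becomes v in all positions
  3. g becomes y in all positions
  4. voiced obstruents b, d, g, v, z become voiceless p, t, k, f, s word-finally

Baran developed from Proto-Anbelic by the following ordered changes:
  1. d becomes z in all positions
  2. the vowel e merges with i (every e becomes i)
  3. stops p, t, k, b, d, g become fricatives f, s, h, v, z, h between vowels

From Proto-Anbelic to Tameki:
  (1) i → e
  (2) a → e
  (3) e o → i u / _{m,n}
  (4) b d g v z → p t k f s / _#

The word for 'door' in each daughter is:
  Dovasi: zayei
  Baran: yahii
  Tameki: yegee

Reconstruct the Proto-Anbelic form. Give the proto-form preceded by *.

Position 4: Dovasi has e, Baran has i, Tameki has e. Dovasi preserves e here (none of its changes turn any other segment into e), so the proto-segment is *e.
Position 2: Dovasi has a, Baran has a, Tameki has e. Dovasi preserves a here (none of its changes turn any other segment into a), so the proto-segment is *a.
Verify the candidate proto-form against each daughter:
Dovasi: *yagei > zagei > zayei  (by unconditioned shift, unconditioned shift)
Baran: start from *yagei.
  rule 1: no change — yagei
  rule 2 (vowel merger): yagei → yagii
  rule 3 (intervocalic lenition): yagii → yahii
  ⇒ Baran yahii
Tameki: *yagei
  yagei → yagee   [vowel merger]
  yagee → yegee   [vowel merger]
  yegee (rule 3 does not apply)
  yegee (rule 4 does not apply)
  giving Tameki yegee.
No other proto-form is consistent with every reflex, so the reconstruction is *yagei.

*yagei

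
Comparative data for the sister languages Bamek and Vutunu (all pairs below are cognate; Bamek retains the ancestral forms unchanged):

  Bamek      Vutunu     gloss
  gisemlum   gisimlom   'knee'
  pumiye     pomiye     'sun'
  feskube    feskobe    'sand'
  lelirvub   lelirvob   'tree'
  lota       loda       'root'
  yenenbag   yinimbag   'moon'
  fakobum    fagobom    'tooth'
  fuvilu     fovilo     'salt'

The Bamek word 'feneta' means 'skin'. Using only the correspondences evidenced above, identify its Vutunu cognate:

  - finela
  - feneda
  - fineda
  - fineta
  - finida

yenenbag ~ yinimbag — Bamek e corresponds to Vutunu i after a consonant, before a nasal.
lota ~ loda — Bamek t corresponds to Vutunu d between vowels (before a back vowel).
Applying these to Bamek 'feneta':
  feneta → fineta   (e→i after a consonant, before a nasal)
  fineta → fineda   (t→d between vowels (before a back vowel))
So the Vutunu cognate is 'fineda'.

fineda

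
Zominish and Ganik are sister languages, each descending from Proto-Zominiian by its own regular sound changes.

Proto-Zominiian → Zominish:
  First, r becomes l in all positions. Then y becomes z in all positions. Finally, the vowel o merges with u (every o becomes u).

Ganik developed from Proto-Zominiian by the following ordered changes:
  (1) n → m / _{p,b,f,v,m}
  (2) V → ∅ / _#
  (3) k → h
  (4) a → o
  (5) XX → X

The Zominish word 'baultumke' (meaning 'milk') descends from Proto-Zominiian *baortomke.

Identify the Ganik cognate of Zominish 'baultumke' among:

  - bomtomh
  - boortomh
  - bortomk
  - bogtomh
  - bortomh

Ganik: *baortomke > baortomk > baortomh > boortomh > bortomh  (by apocope, unconditioned shift, vowel merger, degemination)
The other candidates each miss or misapply at least one Ganik change.

bortomh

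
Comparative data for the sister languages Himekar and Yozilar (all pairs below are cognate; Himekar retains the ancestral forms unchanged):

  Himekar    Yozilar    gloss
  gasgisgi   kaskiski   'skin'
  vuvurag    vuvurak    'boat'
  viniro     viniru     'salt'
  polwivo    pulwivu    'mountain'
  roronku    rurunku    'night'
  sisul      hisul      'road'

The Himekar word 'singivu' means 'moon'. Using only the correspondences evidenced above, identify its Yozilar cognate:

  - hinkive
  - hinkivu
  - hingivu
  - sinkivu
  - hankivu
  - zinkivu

sisul ~ hisul — Himekar s corresponds to Yozilar h word-initially before a front vowel.
gasgisgi ~ kaskiski — Himekar g corresponds to Yozilar k after a consonant, before a front vowel.
Applying these to Himekar 'singivu':
  singivu → hingivu   (s→h word-initially before a front vowel)
  hingivu → hinkivu   (g→k after a consonant, before a front vowel)
So the Yozilar cognate is 'hinkivu'.

hinkivu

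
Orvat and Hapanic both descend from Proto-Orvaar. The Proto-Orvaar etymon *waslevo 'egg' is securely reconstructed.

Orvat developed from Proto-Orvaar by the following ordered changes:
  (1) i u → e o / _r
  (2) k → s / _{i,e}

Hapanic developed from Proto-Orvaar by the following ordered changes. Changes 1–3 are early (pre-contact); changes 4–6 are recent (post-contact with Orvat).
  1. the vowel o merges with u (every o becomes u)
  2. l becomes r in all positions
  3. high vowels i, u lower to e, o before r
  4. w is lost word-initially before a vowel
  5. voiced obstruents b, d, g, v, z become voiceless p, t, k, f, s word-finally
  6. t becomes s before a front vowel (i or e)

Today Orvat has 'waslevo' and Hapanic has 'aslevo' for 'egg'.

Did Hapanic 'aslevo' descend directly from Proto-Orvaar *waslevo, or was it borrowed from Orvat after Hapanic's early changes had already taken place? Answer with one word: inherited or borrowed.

borrowed

If inherited, *waslevo would pass through all of Hapanic's changes:
Hapanic: start from *waslevo.
  rule 1 (vowel merger): waslevo → waslevu
  rule 2 (unconditioned shift): waslevu → wasrevu
  rule 3: no change — wasrevu
  rule 4 (glide loss): wasrevu → asrevu
  rule 5: no change — asrevu
  rule 6: no change — asrevu
  ⇒ Hapanic asrevu
If borrowed from Orvat 'waslevo' after the early changes, it would undergo only the recent ones:
  rule 4 (glide loss): waslevo → aslevo
  rule 5 (final devoicing): no change (aslevo)
  rule 6 (palatalisation): no change (aslevo)
  ⇒ as a loan: aslevo
Hapanic 'aslevo' matches the loan outcome 'aslevo', not the inherited 'asrevu' — it skipped the early Hapanic changes, so it was borrowed from Orvat.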